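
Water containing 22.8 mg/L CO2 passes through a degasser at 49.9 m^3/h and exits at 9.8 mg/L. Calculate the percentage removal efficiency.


CO2_out / CO2_in = 9.8 / 22.8 = 0.42982456
Fraction remaining = 0.42982456
efficiency = (1 - 0.42982456) * 100 = 57.0175 %

57.0175 %


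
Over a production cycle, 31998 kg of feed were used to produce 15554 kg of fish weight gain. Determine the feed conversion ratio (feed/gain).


FCR = feed consumed / weight gained
FCR = 31998 kg / 15554 kg = 2.05722

2.05722


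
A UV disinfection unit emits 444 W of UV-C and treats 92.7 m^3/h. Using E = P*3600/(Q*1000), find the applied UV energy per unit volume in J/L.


Energy delivered per hour = 444 W * 3600 s = 1598400 J/h
Volume treated per hour = 92.7 m^3/h * 1000 = 92700 L/h
dose = 1598400 / 92700 = 17.2427 J/L

17.2427 J/L


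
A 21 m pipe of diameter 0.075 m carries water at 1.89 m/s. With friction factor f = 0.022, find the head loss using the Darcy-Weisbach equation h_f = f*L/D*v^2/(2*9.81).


v^2 = 1.89^2 = 3.5721 m^2/s^2
L/D = 21/0.075 = 280
h_f = f*(L/D)*v^2/(2g) = 0.022 * 280 * 3.5721 / 19.62 = 1.12152 m

1.12152 m


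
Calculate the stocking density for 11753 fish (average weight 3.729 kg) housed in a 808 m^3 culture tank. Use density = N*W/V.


Total biomass = 11753 fish * 3.729 kg = 43826.937 kg
Density = total biomass / volume = 43826.937 / 808 = 54.2413 kg/m^3

54.2413 kg/m^3


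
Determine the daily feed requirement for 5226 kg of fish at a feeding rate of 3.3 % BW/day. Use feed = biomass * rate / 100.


Feeding rate fraction = 3.3% / 100 = 0.033
Daily feed = 5226 kg * 0.033 = 172.458 kg/day

172.458 kg/day


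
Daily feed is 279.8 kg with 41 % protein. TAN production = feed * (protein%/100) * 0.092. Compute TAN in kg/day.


Protein in feed = 279.8 * 41/100 = 114.718 kg/day
TAN = protein * 0.092 = 114.718 * 0.092 = 10.554056 kg/day

10.554056 kg/day


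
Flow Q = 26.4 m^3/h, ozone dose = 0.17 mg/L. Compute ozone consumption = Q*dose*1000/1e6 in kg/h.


O3 demand (mg/h) = Q * dose * 1000 = 26.4 * 0.17 * 1000 = 4488 mg/h
Convert mg to kg: 4488 / 1e6 = 0.004488 kg/h

0.004488 kg/h


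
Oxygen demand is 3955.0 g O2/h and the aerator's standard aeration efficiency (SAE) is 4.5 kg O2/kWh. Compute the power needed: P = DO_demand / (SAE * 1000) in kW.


SAE in g O2/kWh = 4.5 * 1000 = 4500 g/kWh
P = DO_demand / SAE_g = 3955.0 / 4500 = 0.878889 kW

0.878889 kW


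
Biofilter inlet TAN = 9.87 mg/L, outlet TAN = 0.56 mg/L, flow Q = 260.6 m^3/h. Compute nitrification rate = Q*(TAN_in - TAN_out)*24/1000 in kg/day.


Concentration drop: TAN_in - TAN_out = 9.87 - 0.56 = 9.31 mg/L
Hourly TAN removed = Q * dTAN = 260.6 m^3/h * 9.31 mg/L = 2426.186 g/h  (m^3/h * mg/L = g/h)
Daily TAN removed = 2426.186 * 24 = 58228.464 g/day
Convert to kg/day: 58228.464 / 1000 = 58.228464 kg/day

58.228464 kg/day


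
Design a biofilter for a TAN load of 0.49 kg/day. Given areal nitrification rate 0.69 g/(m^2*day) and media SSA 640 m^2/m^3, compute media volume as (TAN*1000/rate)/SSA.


A = 0.49*1000 / 0.69 = 710.14493 m^2
V = 710.14493 / 640 = 1.1096

1.1096 m^3


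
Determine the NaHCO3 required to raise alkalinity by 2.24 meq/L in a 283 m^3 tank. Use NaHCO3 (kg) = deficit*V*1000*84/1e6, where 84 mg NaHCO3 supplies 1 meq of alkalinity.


Tank volume in L = 283 m^3 * 1000 = 283000 L
Total meq required = 2.24 meq/L * 283000 L = 633920 meq
NaHCO3 mass = 633920 meq * 84 mg/meq / 1e6 = 53.2493 kg

53.2493 kg


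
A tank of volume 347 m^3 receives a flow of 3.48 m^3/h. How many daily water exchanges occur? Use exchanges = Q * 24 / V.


Daily flow volume = 3.48 m^3/h * 24 h = 83.52 m^3/day
Exchanges = daily flow / tank volume = 83.52 / 347 = 0.240692 exchanges/day

0.240692 exchanges/day


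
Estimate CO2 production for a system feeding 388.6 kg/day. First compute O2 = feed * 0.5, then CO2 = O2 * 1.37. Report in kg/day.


O2 = 388.6 * 0.5 = 194.3
CO2 = 194.3 * 1.37 = 266.191

266.191 kg/day


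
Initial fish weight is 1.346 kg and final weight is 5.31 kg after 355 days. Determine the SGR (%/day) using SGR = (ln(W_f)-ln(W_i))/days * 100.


ln(W_f) = ln(5.31) = 1.6695918
ln(W_i) = ln(1.346) = 0.29713723
ln(W_f) - ln(W_i) = 1.6695918 - 0.29713723 = 1.3724546
SGR = 1.3724546 / 355 * 100 = 0.386607 %/day

0.386607 %/day


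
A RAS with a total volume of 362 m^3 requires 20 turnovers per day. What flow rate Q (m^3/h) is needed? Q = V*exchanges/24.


Daily recirculation volume = 362 m^3 * 20 = 7240 m^3/day
Flow rate Q = daily volume / 24 h = 7240 / 24 = 301.667 m^3/h

301.667 m^3/h


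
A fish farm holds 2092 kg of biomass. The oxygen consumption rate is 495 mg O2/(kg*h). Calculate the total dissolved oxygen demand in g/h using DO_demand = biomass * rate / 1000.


Total O2 consumption (mg/h) = 2092 kg * 495 mg/(kg*h) = 1035540 mg/h
Convert to g/h: 1035540 / 1000 = 1035.54 g/h

1035.54 g/h


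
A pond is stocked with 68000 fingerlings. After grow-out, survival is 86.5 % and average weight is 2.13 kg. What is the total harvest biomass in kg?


Survivors = 68000 * 86.5/100 = 58820 fish
Harvest biomass = survivors * W_f = 58820 * 2.13 = 125286.6 kg

125286.6 kg


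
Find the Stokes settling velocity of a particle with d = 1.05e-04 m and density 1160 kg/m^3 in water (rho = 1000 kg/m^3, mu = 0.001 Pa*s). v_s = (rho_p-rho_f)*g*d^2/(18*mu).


Density difference: rho_p - rho_f = 1160 - 1000 = 160 kg/m^3
d^2 = (1.05e-04)^2 = 1.1025e-08 m^2
Numerator = (rho_p - rho_f) * g * d^2 = 160 * 9.81 * 1.1025e-08 = 1.730484e-05
Denominator = 18 * mu = 18 * 0.001 = 0.018
v_s = 1.730484e-05 / 0.018 = 9.6138e-04 m/s
Check: Re = rho_f * v_s * d / mu = 1000 * 9.6138e-04 * 1.05e-04 / 0.001 = 0.101 < 1, so Stokes' law applies.

9.6138e-04 m/s


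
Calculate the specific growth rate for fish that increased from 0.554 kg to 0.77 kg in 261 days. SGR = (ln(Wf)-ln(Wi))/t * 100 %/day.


ln(W_f) = ln(0.77) = -0.26136476
ln(W_i) = ln(0.554) = -0.59059059
ln(W_f) - ln(W_i) = -0.26136476 - -0.59059059 = 0.32922583
SGR = 0.32922583 / 261 * 100 = 0.12614 %/day

0.12614 %/day


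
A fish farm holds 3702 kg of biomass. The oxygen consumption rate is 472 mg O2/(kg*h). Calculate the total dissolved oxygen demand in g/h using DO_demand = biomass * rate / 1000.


Total O2 consumption (mg/h) = 3702 kg * 472 mg/(kg*h) = 1747344 mg/h
Convert to g/h: 1747344 / 1000 = 1747.344 g/h

1747.344 g/h


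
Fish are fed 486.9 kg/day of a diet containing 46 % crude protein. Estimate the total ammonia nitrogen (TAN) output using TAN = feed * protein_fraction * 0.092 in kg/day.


Protein in feed = 486.9 * 46/100 = 223.974 kg/day
TAN = protein * 0.092 = 223.974 * 0.092 = 20.605608 kg/day

20.605608 kg/day


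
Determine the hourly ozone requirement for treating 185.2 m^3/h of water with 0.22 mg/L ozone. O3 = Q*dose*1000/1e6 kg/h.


O3 demand (mg/h) = Q * dose * 1000 = 185.2 * 0.22 * 1000 = 40744 mg/h
Convert mg to kg: 40744 / 1e6 = 0.040744 kg/h

0.040744 kg/h


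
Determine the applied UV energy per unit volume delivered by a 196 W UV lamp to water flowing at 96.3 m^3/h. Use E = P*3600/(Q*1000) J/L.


Energy delivered per hour = 196 W * 3600 s = 705600 J/h
Volume treated per hour = 96.3 m^3/h * 1000 = 96300 L/h
dose = 705600 / 96300 = 7.3271 J/L

7.3271 J/L


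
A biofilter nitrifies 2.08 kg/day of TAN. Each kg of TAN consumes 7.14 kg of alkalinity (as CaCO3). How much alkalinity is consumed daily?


Alkalinity factor: 7.14 kg CaCO3 consumed per kg TAN nitrified
alk = 2.08 kg TAN * 7.14 = 14.8512 kg CaCO3/day

14.8512 kg CaCO3/day


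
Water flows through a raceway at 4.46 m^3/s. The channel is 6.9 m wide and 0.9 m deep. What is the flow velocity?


Cross-sectional area = W * d = 6.9 * 0.9 = 6.21 m^2
Velocity = Q / A = 4.46 / 6.21 = 0.718196 m/s

0.718196 m/s


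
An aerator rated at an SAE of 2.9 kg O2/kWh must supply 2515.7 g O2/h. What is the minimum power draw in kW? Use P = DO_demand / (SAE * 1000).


SAE in g O2/kWh = 2.9 * 1000 = 2900 g/kWh
P = DO_demand / SAE_g = 2515.7 / 2900 = 0.867483 kW

0.867483 kW


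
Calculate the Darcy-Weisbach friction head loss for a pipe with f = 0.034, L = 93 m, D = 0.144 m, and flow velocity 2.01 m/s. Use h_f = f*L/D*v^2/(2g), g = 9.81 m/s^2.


v^2 = 2.01^2 = 4.0401 m^2/s^2
L/D = 93/0.144 = 645.83333
h_f = f*(L/D)*v^2/(2g) = 0.034 * 645.83333 * 4.0401 / 19.62 = 4.5216 m

4.5216 m


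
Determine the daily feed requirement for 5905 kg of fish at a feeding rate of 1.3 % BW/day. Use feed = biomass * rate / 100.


Feeding rate fraction = 1.3% / 100 = 0.013
Daily feed = 5905 kg * 0.013 = 76.765 kg/day

76.765 kg/day


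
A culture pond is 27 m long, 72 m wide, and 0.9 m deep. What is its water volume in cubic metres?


Base area = L * W = 27 * 72 = 1944 m^2
Volume = area * depth = 1944 * 0.9 = 1749.6 m^3

1749.6 m^3


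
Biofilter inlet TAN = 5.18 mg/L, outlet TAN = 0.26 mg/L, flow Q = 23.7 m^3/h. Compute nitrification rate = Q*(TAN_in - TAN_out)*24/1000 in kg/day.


Concentration drop: TAN_in - TAN_out = 5.18 - 0.26 = 4.92 mg/L
Hourly TAN removed = Q * dTAN = 23.7 m^3/h * 4.92 mg/L = 116.604 g/h  (m^3/h * mg/L = g/h)
Daily TAN removed = 116.604 * 24 = 2798.496 g/day
Convert to kg/day: 2798.496 / 1000 = 2.798496 kg/day

2.798496 kg/day


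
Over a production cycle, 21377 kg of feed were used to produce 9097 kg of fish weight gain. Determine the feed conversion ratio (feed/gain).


FCR = feed consumed / weight gained
FCR = 21377 kg / 9097 kg = 2.3499

2.3499


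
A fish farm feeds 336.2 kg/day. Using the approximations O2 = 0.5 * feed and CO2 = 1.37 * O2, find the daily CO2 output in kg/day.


O2 = 336.2 * 0.5 = 168.1
CO2 = 168.1 * 1.37 = 230.297

230.297 kg/day


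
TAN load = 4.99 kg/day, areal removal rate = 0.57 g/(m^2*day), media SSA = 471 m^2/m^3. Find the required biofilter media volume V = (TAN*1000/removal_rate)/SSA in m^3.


A = 4.99*1000 / 0.57 = 8754.386 m^2
V = 8754.386 / 471 = 18.5868

18.5868 m^3


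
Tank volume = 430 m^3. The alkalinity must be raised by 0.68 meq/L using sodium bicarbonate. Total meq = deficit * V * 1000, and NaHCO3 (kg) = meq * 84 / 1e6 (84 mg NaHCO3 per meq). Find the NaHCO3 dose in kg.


Tank volume in L = 430 m^3 * 1000 = 430000 L
Total meq required = 0.68 meq/L * 430000 L = 292400 meq
NaHCO3 mass = 292400 meq * 84 mg/meq / 1e6 = 24.5616 kg

24.5616 kg


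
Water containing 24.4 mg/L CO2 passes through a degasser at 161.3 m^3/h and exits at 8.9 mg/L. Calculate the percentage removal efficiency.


CO2_out / CO2_in = 8.9 / 24.4 = 0.3647541
Fraction remaining = 0.3647541
efficiency = (1 - 0.3647541) * 100 = 63.5246 %

63.5246 %


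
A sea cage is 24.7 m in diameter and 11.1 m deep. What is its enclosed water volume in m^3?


r = d/2 = 24.7/2 = 12.35 m
Base area = pi*r^2 = pi*12.35^2 = 479.16357 m^2
Volume = 479.16357 * 11.1 = 5318.72 m^3

5318.72 m^3


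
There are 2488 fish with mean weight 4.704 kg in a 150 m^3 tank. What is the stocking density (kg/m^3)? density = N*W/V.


Total biomass = 2488 fish * 4.704 kg = 11703.552 kg
Density = total biomass / volume = 11703.552 / 150 = 78.0237 kg/m^3

78.0237 kg/m^3


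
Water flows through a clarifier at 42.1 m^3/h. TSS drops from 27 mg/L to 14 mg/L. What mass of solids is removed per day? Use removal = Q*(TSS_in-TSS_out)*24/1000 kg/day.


Concentration drop: TSS_in - TSS_out = 27 - 14 = 13 mg/L
Hourly solids removed = Q * dTSS = 42.1 m^3/h * 13 mg/L = 547.3 g/h  (m^3/h * mg/L = g/h)
Daily solids removed = 547.3 * 24 = 13135.2 g/day
Convert g to kg: 13135.2 / 1000 = 13.1352 kg/day

13.1352 kg/day


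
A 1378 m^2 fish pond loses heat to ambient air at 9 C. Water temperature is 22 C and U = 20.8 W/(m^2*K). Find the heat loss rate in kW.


Temperature difference dT = 22 - 9 = 13 K
Heat loss (W) = U * A * dT = 20.8 * 1378 * 13 = 372611.2 W
Convert to kW: 372611.2 / 1000 = 372.6112 kW

372.6112 kW


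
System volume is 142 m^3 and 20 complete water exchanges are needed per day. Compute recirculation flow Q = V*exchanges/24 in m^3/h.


Daily recirculation volume = 142 m^3 * 20 = 2840 m^3/day
Flow rate Q = daily volume / 24 h = 2840 / 24 = 118.333 m^3/h

118.333 m^3/h


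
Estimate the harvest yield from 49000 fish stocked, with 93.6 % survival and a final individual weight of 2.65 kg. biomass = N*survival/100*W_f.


Survivors = 49000 * 93.6/100 = 45864 fish
Harvest biomass = survivors * W_f = 45864 * 2.65 = 121539.6 kg

121539.6 kg


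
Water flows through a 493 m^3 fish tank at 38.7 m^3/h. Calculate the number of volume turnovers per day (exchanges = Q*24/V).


Daily flow volume = 38.7 m^3/h * 24 h = 928.8 m^3/day
Exchanges = daily flow / tank volume = 928.8 / 493 = 1.88398 exchanges/day

1.88398 exchanges/day


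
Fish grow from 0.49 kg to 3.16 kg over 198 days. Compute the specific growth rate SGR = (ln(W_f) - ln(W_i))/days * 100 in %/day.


ln(W_f) = ln(3.16) = 1.150572
ln(W_i) = ln(0.49) = -0.71334989
ln(W_f) - ln(W_i) = 1.150572 - -0.71334989 = 1.8639219
SGR = 1.8639219 / 198 * 100 = 0.941375 %/day

0.941375 %/day


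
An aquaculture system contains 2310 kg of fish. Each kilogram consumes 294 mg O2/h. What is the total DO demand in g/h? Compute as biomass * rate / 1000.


Total O2 consumption (mg/h) = 2310 kg * 294 mg/(kg*h) = 679140 mg/h
Convert to g/h: 679140 / 1000 = 679.14 g/h

679.14 g/h


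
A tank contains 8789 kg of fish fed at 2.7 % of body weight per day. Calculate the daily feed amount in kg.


Feeding rate fraction = 2.7% / 100 = 0.027
Daily feed = 8789 kg * 0.027 = 237.303 kg/day

237.303 kg/day


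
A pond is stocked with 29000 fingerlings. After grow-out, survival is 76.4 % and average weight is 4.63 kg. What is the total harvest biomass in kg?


Survivors = 29000 * 76.4/100 = 22156 fish
Harvest biomass = survivors * W_f = 22156 * 4.63 = 102582.28 kg

102582.28 kg


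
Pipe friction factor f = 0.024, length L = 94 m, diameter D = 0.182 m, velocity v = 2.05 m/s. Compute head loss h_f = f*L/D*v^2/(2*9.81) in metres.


v^2 = 2.05^2 = 4.2025 m^2/s^2
L/D = 94/0.182 = 516.48352
h_f = f*(L/D)*v^2/(2g) = 0.024 * 516.48352 * 4.2025 / 19.62 = 2.65507 m

2.65507 m


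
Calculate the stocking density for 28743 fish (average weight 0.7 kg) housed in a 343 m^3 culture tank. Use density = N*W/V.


Total biomass = 28743 fish * 0.7 kg = 20120.1 kg
Density = total biomass / volume = 20120.1 / 343 = 58.6592 kg/m^3

58.6592 kg/m^3


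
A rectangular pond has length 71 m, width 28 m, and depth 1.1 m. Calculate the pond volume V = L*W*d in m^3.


Base area = L * W = 71 * 28 = 1988 m^2
Volume = area * depth = 1988 * 1.1 = 2186.8 m^3

2186.8 m^3


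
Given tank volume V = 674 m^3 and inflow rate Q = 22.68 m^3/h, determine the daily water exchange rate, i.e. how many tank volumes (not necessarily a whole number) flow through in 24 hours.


Daily flow volume = 22.68 m^3/h * 24 h = 544.32 m^3/day
Exchanges = daily flow / tank volume = 544.32 / 674 = 0.807596 exchanges/day

0.807596 exchanges/day


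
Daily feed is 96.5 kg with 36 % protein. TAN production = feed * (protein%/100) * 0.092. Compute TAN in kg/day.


Protein in feed = 96.5 * 36/100 = 34.74 kg/day
TAN = protein * 0.092 = 34.74 * 0.092 = 3.19608 kg/day

3.19608 kg/day


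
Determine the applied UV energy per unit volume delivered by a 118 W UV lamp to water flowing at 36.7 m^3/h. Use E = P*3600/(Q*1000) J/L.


Energy delivered per hour = 118 W * 3600 s = 424800 J/h
Volume treated per hour = 36.7 m^3/h * 1000 = 36700 L/h
dose = 424800 / 36700 = 11.5749 J/L

11.5749 J/L


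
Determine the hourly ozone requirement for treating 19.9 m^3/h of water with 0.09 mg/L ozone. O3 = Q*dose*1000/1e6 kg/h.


O3 demand (mg/h) = Q * dose * 1000 = 19.9 * 0.09 * 1000 = 1791 mg/h
Convert mg to kg: 1791 / 1e6 = 0.001791 kg/h

0.001791 kg/h


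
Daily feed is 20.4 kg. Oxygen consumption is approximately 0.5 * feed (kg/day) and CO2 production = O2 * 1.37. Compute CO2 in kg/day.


O2 = 20.4 * 0.5 = 10.2
CO2 = 10.2 * 1.37 = 13.974

13.974 kg/day


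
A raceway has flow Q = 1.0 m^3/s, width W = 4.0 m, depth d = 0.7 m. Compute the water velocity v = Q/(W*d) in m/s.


Cross-sectional area = W * d = 4.0 * 0.7 = 2.8 m^2
Velocity = Q / A = 1.0 / 2.8 = 0.357143 m/s

0.357143 m/s


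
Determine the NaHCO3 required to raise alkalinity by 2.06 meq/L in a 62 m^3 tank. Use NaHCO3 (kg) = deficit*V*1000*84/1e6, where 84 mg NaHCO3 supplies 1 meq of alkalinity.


Tank volume in L = 62 m^3 * 1000 = 62000 L
Total meq required = 2.06 meq/L * 62000 L = 127720 meq
NaHCO3 mass = 127720 meq * 84 mg/meq / 1e6 = 10.7285 kg

10.7285 kg


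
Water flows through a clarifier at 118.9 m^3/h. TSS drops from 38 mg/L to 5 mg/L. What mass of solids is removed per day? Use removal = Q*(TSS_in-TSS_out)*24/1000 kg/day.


Concentration drop: TSS_in - TSS_out = 38 - 5 = 33 mg/L
Hourly solids removed = Q * dTSS = 118.9 m^3/h * 33 mg/L = 3923.7 g/h  (m^3/h * mg/L = g/h)
Daily solids removed = 3923.7 * 24 = 94168.8 g/day
Convert g to kg: 94168.8 / 1000 = 94.1688 kg/day

94.1688 kg/day


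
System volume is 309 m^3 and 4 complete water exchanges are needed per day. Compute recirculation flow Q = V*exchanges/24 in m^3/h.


Daily recirculation volume = 309 m^3 * 4 = 1236 m^3/day
Flow rate Q = daily volume / 24 h = 1236 / 24 = 51.5 m^3/h

51.5 m^3/h


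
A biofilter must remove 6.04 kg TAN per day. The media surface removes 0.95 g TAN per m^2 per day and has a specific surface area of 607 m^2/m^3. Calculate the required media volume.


A = 6.04*1000 / 0.95 = 6357.8947 m^2
V = 6357.8947 / 607 = 10.4743

10.4743 m^3


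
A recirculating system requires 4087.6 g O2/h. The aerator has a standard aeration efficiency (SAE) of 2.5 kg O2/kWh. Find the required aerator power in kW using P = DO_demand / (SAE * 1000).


SAE in g O2/kWh = 2.5 * 1000 = 2500 g/kWh
P = DO_demand / SAE_g = 4087.6 / 2500 = 1.63504 kW

1.63504 kW


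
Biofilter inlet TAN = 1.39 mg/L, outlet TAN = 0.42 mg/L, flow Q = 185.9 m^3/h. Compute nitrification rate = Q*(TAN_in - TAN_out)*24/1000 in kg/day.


Concentration drop: TAN_in - TAN_out = 1.39 - 0.42 = 0.97 mg/L
Hourly TAN removed = Q * dTAN = 185.9 m^3/h * 0.97 mg/L = 180.323 g/h  (m^3/h * mg/L = g/h)
Daily TAN removed = 180.323 * 24 = 4327.752 g/day
Convert to kg/day: 4327.752 / 1000 = 4.327752 kg/day

4.327752 kg/day


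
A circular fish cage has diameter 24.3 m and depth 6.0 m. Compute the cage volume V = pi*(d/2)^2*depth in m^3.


r = d/2 = 24.3/2 = 12.15 m
Base area = pi*r^2 = pi*12.15^2 = 463.76976 m^2
Volume = 463.76976 * 6.0 = 2782.62 m^3

2782.62 m^3


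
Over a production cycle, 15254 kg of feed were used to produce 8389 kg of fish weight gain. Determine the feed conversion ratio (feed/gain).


FCR = feed consumed / weight gained
FCR = 15254 kg / 8389 kg = 1.81833

1.81833


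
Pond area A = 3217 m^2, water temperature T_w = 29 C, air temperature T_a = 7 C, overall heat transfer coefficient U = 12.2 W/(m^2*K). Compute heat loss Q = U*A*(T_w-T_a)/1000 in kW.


Temperature difference dT = 29 - 7 = 22 K
Heat loss (W) = U * A * dT = 12.2 * 3217 * 22 = 863442.8 W
Convert to kW: 863442.8 / 1000 = 863.4428 kW

863.4428 kW


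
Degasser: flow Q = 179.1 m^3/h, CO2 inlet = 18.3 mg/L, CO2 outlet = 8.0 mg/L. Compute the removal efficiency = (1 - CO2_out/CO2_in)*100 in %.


CO2_out / CO2_in = 8.0 / 18.3 = 0.43715847
Fraction remaining = 0.43715847
efficiency = (1 - 0.43715847) * 100 = 56.2842 %

56.2842 %


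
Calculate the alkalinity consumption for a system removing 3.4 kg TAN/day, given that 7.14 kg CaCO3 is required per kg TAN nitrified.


Alkalinity factor: 7.14 kg CaCO3 consumed per kg TAN nitrified
alk = 3.4 kg TAN * 7.14 = 24.276 kg CaCO3/day

24.276 kg CaCO3/day


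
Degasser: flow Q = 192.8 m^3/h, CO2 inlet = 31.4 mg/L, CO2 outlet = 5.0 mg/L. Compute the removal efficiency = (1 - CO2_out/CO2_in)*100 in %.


CO2_out / CO2_in = 5.0 / 31.4 = 0.15923567
Fraction remaining = 0.15923567
efficiency = (1 - 0.15923567) * 100 = 84.0764 %

84.0764 %


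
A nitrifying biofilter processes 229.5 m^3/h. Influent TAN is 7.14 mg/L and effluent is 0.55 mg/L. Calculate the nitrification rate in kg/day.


Concentration drop: TAN_in - TAN_out = 7.14 - 0.55 = 6.59 mg/L
Hourly TAN removed = Q * dTAN = 229.5 m^3/h * 6.59 mg/L = 1512.405 g/h  (m^3/h * mg/L = g/h)
Daily TAN removed = 1512.405 * 24 = 36297.72 g/day
Convert to kg/day: 36297.72 / 1000 = 36.29772 kg/day

36.29772 kg/day


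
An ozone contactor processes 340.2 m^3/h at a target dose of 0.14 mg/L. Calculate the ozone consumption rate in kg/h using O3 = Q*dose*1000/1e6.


O3 demand (mg/h) = Q * dose * 1000 = 340.2 * 0.14 * 1000 = 47628 mg/h
Convert mg to kg: 47628 / 1e6 = 0.047628 kg/h

0.047628 kg/h


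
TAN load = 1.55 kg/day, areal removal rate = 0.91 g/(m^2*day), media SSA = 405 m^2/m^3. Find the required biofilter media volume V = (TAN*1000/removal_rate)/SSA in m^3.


A = 1.55*1000 / 0.91 = 1703.2967 m^2
V = 1703.2967 / 405 = 4.20567

4.20567 m^3


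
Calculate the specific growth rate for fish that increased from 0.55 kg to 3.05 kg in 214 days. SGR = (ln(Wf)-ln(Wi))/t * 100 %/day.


ln(W_f) = ln(3.05) = 1.1151416
ln(W_i) = ln(0.55) = -0.597837
ln(W_f) - ln(W_i) = 1.1151416 - -0.597837 = 1.7129786
SGR = 1.7129786 / 214 * 100 = 0.800457 %/day

0.800457 %/day


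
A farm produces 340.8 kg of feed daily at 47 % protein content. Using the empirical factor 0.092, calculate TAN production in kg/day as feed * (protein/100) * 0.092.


Protein in feed = 340.8 * 47/100 = 160.176 kg/day
TAN = protein * 0.092 = 160.176 * 0.092 = 14.736192 kg/day

14.736192 kg/day


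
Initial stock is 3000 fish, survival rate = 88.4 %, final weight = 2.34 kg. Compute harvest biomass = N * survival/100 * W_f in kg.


Survivors = 3000 * 88.4/100 = 2652 fish
Harvest biomass = survivors * W_f = 2652 * 2.34 = 6205.68 kg

6205.68 kg


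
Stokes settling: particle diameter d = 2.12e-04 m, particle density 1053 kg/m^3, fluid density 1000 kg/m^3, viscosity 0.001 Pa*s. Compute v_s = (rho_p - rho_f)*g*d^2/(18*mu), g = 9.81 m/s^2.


Density difference: rho_p - rho_f = 1053 - 1000 = 53 kg/m^3
d^2 = (2.12e-04)^2 = 4.4944e-08 m^2
Numerator = (rho_p - rho_f) * g * d^2 = 53 * 9.81 * 4.4944e-08 = 2.3367734e-05
Denominator = 18 * mu = 18 * 0.001 = 0.018
v_s = 2.3367734e-05 / 0.018 = 0.00129821 m/s
Check: Re = rho_f * v_s * d / mu = 1000 * 0.00129821 * 2.12e-04 / 0.001 = 0.275 < 1, so Stokes' law applies.

0.00129821 m/s


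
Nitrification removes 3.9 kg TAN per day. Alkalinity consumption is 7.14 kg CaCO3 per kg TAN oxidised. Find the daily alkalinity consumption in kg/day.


Alkalinity factor: 7.14 kg CaCO3 consumed per kg TAN nitrified
alk = 3.9 kg TAN * 7.14 = 27.846 kg CaCO3/day

27.846 kg CaCO3/day


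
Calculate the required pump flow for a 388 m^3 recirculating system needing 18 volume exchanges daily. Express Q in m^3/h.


Daily recirculation volume = 388 m^3 * 18 = 6984 m^3/day
Flow rate Q = daily volume / 24 h = 6984 / 24 = 291 m^3/h

291 m^3/h


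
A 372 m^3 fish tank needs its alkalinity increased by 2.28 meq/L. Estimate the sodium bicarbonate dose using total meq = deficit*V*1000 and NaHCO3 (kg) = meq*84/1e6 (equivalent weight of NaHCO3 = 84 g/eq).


Tank volume in L = 372 m^3 * 1000 = 372000 L
Total meq required = 2.28 meq/L * 372000 L = 848160 meq
NaHCO3 mass = 848160 meq * 84 mg/meq / 1e6 = 71.2454 kg

71.2454 kg


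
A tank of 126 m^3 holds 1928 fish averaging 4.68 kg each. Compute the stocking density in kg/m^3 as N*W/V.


Total biomass = 1928 fish * 4.68 kg = 9023.04 kg
Density = total biomass / volume = 9023.04 / 126 = 71.6114 kg/m^3

71.6114 kg/m^3


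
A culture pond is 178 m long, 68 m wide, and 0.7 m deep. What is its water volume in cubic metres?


Base area = L * W = 178 * 68 = 12104 m^2
Volume = area * depth = 12104 * 0.7 = 8472.8 m^3

8472.8 m^3


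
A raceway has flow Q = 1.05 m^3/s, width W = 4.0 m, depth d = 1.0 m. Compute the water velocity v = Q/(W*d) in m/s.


Cross-sectional area = W * d = 4.0 * 1.0 = 4 m^2
Velocity = Q / A = 1.05 / 4 = 0.2625 m/s

0.2625 m/s


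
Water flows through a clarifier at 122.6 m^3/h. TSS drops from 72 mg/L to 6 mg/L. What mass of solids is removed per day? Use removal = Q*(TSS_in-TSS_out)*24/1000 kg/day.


Concentration drop: TSS_in - TSS_out = 72 - 6 = 66 mg/L
Hourly solids removed = Q * dTSS = 122.6 m^3/h * 66 mg/L = 8091.6 g/h  (m^3/h * mg/L = g/h)
Daily solids removed = 8091.6 * 24 = 194198.4 g/day
Convert g to kg: 194198.4 / 1000 = 194.1984 kg/day

194.1984 kg/day


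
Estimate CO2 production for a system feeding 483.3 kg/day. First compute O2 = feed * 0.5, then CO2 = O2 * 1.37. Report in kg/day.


O2 = 483.3 * 0.5 = 241.65
CO2 = 241.65 * 1.37 = 331.0605

331.0605 kg/day


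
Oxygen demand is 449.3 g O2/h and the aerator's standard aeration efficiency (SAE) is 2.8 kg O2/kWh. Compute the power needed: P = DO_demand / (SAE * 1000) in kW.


SAE in g O2/kWh = 2.8 * 1000 = 2800 g/kWh
P = DO_demand / SAE_g = 449.3 / 2800 = 0.160464 kW

0.160464 kW


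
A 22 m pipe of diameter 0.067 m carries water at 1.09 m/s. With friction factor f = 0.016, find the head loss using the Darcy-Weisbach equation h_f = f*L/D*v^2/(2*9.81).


v^2 = 1.09^2 = 1.1881 m^2/s^2
L/D = 22/0.067 = 328.35821
h_f = f*(L/D)*v^2/(2g) = 0.016 * 328.35821 * 1.1881 / 19.62 = 0.318143 m

0.318143 m


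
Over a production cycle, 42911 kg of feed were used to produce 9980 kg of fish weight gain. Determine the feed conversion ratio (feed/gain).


FCR = feed consumed / weight gained
FCR = 42911 kg / 9980 kg = 4.2997

4.2997


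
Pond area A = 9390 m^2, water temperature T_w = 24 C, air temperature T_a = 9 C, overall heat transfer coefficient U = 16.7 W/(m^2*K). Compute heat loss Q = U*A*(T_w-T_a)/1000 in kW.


Temperature difference dT = 24 - 9 = 15 K
Heat loss (W) = U * A * dT = 16.7 * 9390 * 15 = 2352195 W
Convert to kW: 2352195 / 1000 = 2352.195 kW

2352.195 kW


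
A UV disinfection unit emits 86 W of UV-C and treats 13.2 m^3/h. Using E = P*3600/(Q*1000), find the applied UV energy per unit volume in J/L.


Energy delivered per hour = 86 W * 3600 s = 309600 J/h
Volume treated per hour = 13.2 m^3/h * 1000 = 13200 L/h
dose = 309600 / 13200 = 23.4545 J/L

23.4545 J/L


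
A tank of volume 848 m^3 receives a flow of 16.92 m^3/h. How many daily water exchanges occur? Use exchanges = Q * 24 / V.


Daily flow volume = 16.92 m^3/h * 24 h = 406.08 m^3/day
Exchanges = daily flow / tank volume = 406.08 / 848 = 0.478868 exchanges/day

0.478868 exchanges/day


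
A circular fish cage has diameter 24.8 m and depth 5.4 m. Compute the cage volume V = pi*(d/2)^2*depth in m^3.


r = d/2 = 24.8/2 = 12.4 m
Base area = pi*r^2 = pi*12.4^2 = 483.05129 m^2
Volume = 483.05129 * 5.4 = 2608.48 m^3

2608.48 m^3


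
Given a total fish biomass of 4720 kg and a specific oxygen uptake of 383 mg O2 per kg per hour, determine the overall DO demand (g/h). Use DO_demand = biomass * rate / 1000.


Total O2 consumption (mg/h) = 4720 kg * 383 mg/(kg*h) = 1807760 mg/h
Convert to g/h: 1807760 / 1000 = 1807.76 g/h

1807.76 g/h


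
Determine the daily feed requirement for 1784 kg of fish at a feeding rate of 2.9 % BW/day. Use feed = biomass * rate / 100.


Feeding rate fraction = 2.9% / 100 = 0.029
Daily feed = 1784 kg * 0.029 = 51.736 kg/day

51.736 kg/day


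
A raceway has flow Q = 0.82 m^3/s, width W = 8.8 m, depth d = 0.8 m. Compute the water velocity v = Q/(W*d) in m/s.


Cross-sectional area = W * d = 8.8 * 0.8 = 7.04 m^2
Velocity = Q / A = 0.82 / 7.04 = 0.116477 m/s

0.116477 m/s


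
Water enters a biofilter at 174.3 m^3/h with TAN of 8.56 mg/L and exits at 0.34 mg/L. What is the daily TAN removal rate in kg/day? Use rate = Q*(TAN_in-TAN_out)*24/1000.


Concentration drop: TAN_in - TAN_out = 8.56 - 0.34 = 8.22 mg/L
Hourly TAN removed = Q * dTAN = 174.3 m^3/h * 8.22 mg/L = 1432.746 g/h  (m^3/h * mg/L = g/h)
Daily TAN removed = 1432.746 * 24 = 34385.904 g/day
Convert to kg/day: 34385.904 / 1000 = 34.385904 kg/day

34.385904 kg/day


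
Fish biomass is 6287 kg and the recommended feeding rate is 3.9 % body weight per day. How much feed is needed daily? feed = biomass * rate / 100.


Feeding rate fraction = 3.9% / 100 = 0.039
Daily feed = 6287 kg * 0.039 = 245.193 kg/day

245.193 kg/day


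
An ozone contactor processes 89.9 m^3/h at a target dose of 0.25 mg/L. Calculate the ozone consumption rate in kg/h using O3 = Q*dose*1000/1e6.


O3 demand (mg/h) = Q * dose * 1000 = 89.9 * 0.25 * 1000 = 22475 mg/h
Convert mg to kg: 22475 / 1e6 = 0.022475 kg/h

0.022475 kg/h


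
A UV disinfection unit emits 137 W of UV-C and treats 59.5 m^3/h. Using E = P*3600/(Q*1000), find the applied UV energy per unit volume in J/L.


Energy delivered per hour = 137 W * 3600 s = 493200 J/h
Volume treated per hour = 59.5 m^3/h * 1000 = 59500 L/h
dose = 493200 / 59500 = 8.28908 J/L

8.28908 J/L


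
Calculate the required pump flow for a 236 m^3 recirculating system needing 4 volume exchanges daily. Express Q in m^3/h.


Daily recirculation volume = 236 m^3 * 4 = 944 m^3/day
Flow rate Q = daily volume / 24 h = 944 / 24 = 39.3333 m^3/h

39.3333 m^3/h


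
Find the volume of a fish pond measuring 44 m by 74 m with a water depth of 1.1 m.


Base area = L * W = 44 * 74 = 3256 m^2
Volume = area * depth = 3256 * 1.1 = 3581.6 m^3

3581.6 m^3


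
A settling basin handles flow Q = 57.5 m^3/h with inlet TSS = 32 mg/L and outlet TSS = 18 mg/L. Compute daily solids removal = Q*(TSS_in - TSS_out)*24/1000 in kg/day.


Concentration drop: TSS_in - TSS_out = 32 - 18 = 14 mg/L
Hourly solids removed = Q * dTSS = 57.5 m^3/h * 14 mg/L = 805 g/h  (m^3/h * mg/L = g/h)
Daily solids removed = 805 * 24 = 19320 g/day
Convert g to kg: 19320 / 1000 = 19.32 kg/day

19.32 kg/day


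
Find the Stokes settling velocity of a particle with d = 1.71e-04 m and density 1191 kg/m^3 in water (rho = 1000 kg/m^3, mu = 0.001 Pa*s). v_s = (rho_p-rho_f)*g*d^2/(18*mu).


Density difference: rho_p - rho_f = 1191 - 1000 = 191 kg/m^3
d^2 = (1.71e-04)^2 = 2.9241e-08 m^2
Numerator = (rho_p - rho_f) * g * d^2 = 191 * 9.81 * 2.9241e-08 = 5.4789154e-05
Denominator = 18 * mu = 18 * 0.001 = 0.018
v_s = 5.4789154e-05 / 0.018 = 0.00304384 m/s
Check: Re = rho_f * v_s * d / mu = 1000 * 0.00304384 * 1.71e-04 / 0.001 = 0.52 < 1, so Stokes' law applies.

0.00304384 m/s


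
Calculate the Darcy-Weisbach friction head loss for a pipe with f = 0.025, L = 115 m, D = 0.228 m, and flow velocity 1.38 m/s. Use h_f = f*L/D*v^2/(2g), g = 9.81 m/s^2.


v^2 = 1.38^2 = 1.9044 m^2/s^2
L/D = 115/0.228 = 504.38596
h_f = f*(L/D)*v^2/(2g) = 0.025 * 504.38596 * 1.9044 / 19.62 = 1.22395 m

1.22395 m


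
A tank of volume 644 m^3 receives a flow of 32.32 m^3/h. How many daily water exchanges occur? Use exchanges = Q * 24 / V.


Daily flow volume = 32.32 m^3/h * 24 h = 775.68 m^3/day
Exchanges = daily flow / tank volume = 775.68 / 644 = 1.20447 exchanges/day

1.20447 exchanges/day


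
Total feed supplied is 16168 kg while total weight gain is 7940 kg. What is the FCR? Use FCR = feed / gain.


FCR = feed consumed / weight gained
FCR = 16168 kg / 7940 kg = 2.03627

2.03627


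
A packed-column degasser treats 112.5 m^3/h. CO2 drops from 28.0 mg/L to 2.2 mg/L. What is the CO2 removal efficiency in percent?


CO2_out / CO2_in = 2.2 / 28.0 = 0.078571429
Fraction remaining = 0.078571429
efficiency = (1 - 0.078571429) * 100 = 92.1429 %

92.1429 %


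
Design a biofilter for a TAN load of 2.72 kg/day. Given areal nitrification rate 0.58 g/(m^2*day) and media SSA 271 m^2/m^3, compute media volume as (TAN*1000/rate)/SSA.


A = 2.72*1000 / 0.58 = 4689.6552 m^2
V = 4689.6552 / 271 = 17.305

17.305 m^3


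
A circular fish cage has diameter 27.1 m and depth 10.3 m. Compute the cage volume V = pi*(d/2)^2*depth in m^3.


r = d/2 = 27.1/2 = 13.55 m
Base area = pi*r^2 = pi*13.55^2 = 576.80427 m^2
Volume = 576.80427 * 10.3 = 5941.08 m^3

5941.08 m^3


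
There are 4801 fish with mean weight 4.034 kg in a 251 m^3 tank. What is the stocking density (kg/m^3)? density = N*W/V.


Total biomass = 4801 fish * 4.034 kg = 19367.234 kg
Density = total biomass / volume = 19367.234 / 251 = 77.1603 kg/m^3

77.1603 kg/m^3


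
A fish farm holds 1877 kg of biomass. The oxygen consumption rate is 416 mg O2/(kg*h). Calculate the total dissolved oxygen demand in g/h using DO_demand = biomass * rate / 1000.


Total O2 consumption (mg/h) = 1877 kg * 416 mg/(kg*h) = 780832 mg/h
Convert to g/h: 780832 / 1000 = 780.832 g/h

780.832 g/h


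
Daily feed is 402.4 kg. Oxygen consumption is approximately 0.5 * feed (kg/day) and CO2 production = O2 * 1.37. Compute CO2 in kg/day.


O2 = 402.4 * 0.5 = 201.2
CO2 = 201.2 * 1.37 = 275.644

275.644 kg/day


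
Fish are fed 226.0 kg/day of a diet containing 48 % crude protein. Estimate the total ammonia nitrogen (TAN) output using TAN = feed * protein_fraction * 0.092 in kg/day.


Protein in feed = 226.0 * 48/100 = 108.48 kg/day
TAN = protein * 0.092 = 108.48 * 0.092 = 9.98016 kg/day

9.98016 kg/day


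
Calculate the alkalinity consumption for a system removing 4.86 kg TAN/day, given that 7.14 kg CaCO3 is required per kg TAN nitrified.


Alkalinity factor: 7.14 kg CaCO3 consumed per kg TAN nitrified
alk = 4.86 kg TAN * 7.14 = 34.7004 kg CaCO3/day

34.7004 kg CaCO3/day


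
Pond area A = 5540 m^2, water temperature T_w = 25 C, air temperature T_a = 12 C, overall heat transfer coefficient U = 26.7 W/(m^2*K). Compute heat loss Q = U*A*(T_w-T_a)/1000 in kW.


Temperature difference dT = 25 - 12 = 13 K
Heat loss (W) = U * A * dT = 26.7 * 5540 * 13 = 1922934 W
Convert to kW: 1922934 / 1000 = 1922.934 kW

1922.934 kW


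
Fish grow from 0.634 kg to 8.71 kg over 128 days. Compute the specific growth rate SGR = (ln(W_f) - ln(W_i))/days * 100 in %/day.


ln(W_f) = ln(8.71) = 2.1644718
ln(W_i) = ln(0.634) = -0.45570632
ln(W_f) - ln(W_i) = 2.1644718 - -0.45570632 = 2.6201781
SGR = 2.6201781 / 128 * 100 = 2.04701 %/day

2.04701 %/day


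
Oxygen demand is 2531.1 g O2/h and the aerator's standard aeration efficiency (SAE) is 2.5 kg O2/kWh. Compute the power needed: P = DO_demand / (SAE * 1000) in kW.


SAE in g O2/kWh = 2.5 * 1000 = 2500 g/kWh
P = DO_demand / SAE_g = 2531.1 / 2500 = 1.01244 kW

1.01244 kW


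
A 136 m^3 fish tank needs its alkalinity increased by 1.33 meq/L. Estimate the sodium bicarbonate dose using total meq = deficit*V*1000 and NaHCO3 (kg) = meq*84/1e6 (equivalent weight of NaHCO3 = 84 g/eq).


Tank volume in L = 136 m^3 * 1000 = 136000 L
Total meq required = 1.33 meq/L * 136000 L = 180880 meq
NaHCO3 mass = 180880 meq * 84 mg/meq / 1e6 = 15.1939 kg

15.1939 kg


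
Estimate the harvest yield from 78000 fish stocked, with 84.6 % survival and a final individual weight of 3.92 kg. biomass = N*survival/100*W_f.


Survivors = 78000 * 84.6/100 = 65988 fish
Harvest biomass = survivors * W_f = 65988 * 3.92 = 258672.96 kg

258672.96 kg


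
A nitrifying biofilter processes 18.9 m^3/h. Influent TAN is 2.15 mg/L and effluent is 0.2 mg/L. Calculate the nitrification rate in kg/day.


Concentration drop: TAN_in - TAN_out = 2.15 - 0.2 = 1.95 mg/L
Hourly TAN removed = Q * dTAN = 18.9 m^3/h * 1.95 mg/L = 36.855 g/h  (m^3/h * mg/L = g/h)
Daily TAN removed = 36.855 * 24 = 884.52 g/day
Convert to kg/day: 884.52 / 1000 = 0.88452 kg/day

0.88452 kg/day


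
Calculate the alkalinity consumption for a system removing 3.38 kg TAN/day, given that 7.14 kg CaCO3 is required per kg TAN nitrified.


Alkalinity factor: 7.14 kg CaCO3 consumed per kg TAN nitrified
alk = 3.38 kg TAN * 7.14 = 24.1332 kg CaCO3/day

24.1332 kg CaCO3/day


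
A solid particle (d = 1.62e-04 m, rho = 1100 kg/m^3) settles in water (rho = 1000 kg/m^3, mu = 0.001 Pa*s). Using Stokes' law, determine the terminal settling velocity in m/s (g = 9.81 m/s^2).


Density difference: rho_p - rho_f = 1100 - 1000 = 100 kg/m^3
d^2 = (1.62e-04)^2 = 2.6244e-08 m^2
Numerator = (rho_p - rho_f) * g * d^2 = 100 * 9.81 * 2.6244e-08 = 2.5745364e-05
Denominator = 18 * mu = 18 * 0.001 = 0.018
v_s = 2.5745364e-05 / 0.018 = 0.0014303 m/s
Check: Re = rho_f * v_s * d / mu = 1000 * 0.0014303 * 1.62e-04 / 0.001 = 0.232 < 1, so Stokes' law applies.

0.0014303 m/s


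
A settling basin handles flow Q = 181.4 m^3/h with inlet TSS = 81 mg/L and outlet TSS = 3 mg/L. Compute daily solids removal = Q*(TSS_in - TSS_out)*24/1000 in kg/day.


Concentration drop: TSS_in - TSS_out = 81 - 3 = 78 mg/L
Hourly solids removed = Q * dTSS = 181.4 m^3/h * 78 mg/L = 14149.2 g/h  (m^3/h * mg/L = g/h)
Daily solids removed = 14149.2 * 24 = 339580.8 g/day
Convert g to kg: 339580.8 / 1000 = 339.5808 kg/day

339.5808 kg/day


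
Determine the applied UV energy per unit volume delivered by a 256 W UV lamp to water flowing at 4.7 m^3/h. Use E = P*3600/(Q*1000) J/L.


Energy delivered per hour = 256 W * 3600 s = 921600 J/h
Volume treated per hour = 4.7 m^3/h * 1000 = 4700 L/h
dose = 921600 / 4700 = 196.085 J/L

196.085 J/L


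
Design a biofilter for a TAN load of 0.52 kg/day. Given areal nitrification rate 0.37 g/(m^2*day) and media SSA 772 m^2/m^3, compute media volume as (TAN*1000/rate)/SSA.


A = 0.52*1000 / 0.37 = 1405.4054 m^2
V = 1405.4054 / 772 = 1.82047

1.82047 m^3


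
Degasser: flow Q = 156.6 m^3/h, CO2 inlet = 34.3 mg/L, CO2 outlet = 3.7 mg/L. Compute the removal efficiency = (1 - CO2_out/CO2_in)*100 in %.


CO2_out / CO2_in = 3.7 / 34.3 = 0.10787172
Fraction remaining = 0.10787172
efficiency = (1 - 0.10787172) * 100 = 89.2128 %

89.2128 %


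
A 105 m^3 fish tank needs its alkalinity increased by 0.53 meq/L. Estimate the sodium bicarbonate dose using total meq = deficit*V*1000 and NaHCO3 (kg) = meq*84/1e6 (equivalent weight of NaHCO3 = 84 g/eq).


Tank volume in L = 105 m^3 * 1000 = 105000 L
Total meq required = 0.53 meq/L * 105000 L = 55650 meq
NaHCO3 mass = 55650 meq * 84 mg/meq / 1e6 = 4.6746 kg

4.6746 kg


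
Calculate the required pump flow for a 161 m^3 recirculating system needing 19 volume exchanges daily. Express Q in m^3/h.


Daily recirculation volume = 161 m^3 * 19 = 3059 m^3/day
Flow rate Q = daily volume / 24 h = 3059 / 24 = 127.458 m^3/h

127.458 m^3/h


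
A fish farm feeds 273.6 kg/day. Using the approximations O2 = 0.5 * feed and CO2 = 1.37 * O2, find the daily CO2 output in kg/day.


O2 = 273.6 * 0.5 = 136.8
CO2 = 136.8 * 1.37 = 187.416

187.416 kg/day


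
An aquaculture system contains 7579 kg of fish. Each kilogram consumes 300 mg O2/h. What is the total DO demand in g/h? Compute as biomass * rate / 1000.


Total O2 consumption (mg/h) = 7579 kg * 300 mg/(kg*h) = 2273700 mg/h
Convert to g/h: 2273700 / 1000 = 2273.7 g/h

2273.7 g/h


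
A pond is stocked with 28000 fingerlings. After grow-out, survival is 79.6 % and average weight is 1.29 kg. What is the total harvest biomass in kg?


Survivors = 28000 * 79.6/100 = 22288 fish
Harvest biomass = survivors * W_f = 22288 * 1.29 = 28751.52 kg

28751.52 kg


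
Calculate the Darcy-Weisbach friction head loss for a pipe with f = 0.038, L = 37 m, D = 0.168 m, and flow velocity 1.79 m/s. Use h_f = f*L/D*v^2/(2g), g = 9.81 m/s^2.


v^2 = 1.79^2 = 3.2041 m^2/s^2
L/D = 37/0.168 = 220.2381
h_f = f*(L/D)*v^2/(2g) = 0.038 * 220.2381 * 3.2041 / 19.62 = 1.36673 m

1.36673 m


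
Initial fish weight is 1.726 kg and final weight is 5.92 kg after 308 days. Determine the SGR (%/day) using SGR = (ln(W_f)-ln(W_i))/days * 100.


ln(W_f) = ln(5.92) = 1.7783364
ln(W_i) = ln(1.726) = 0.54580659
ln(W_f) - ln(W_i) = 1.7783364 - 0.54580659 = 1.2325298
SGR = 1.2325298 / 308 * 100 = 0.400172 %/day

0.400172 %/day


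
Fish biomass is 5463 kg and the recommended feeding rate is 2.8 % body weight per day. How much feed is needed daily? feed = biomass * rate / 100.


Feeding rate fraction = 2.8% / 100 = 0.028
Daily feed = 5463 kg * 0.028 = 152.964 kg/day

152.964 kg/day
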